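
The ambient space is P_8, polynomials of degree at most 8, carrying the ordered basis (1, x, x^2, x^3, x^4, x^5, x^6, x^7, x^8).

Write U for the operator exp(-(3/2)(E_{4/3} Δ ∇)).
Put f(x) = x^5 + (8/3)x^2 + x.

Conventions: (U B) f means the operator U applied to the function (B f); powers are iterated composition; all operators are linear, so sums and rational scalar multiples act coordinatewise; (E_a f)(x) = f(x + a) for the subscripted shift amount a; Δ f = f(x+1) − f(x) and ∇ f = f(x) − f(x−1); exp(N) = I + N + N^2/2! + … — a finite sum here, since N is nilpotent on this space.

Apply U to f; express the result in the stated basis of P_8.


order-1 term: -30x^3 - 120x^2 - 175x - 892/9
order-2 term: 135x + 360
the series for exp(-(3/2)(E_{4/3} Δ ∇)) f terminates at order 2
exp(-(3/2)(E_{4/3} Δ ∇)) f = x^5 - 30x^3 - (352/3)x^2 - 39x + 2348/9

the image equals g(x) = x^5 - 30x^3 - (352/3)x^2 - 39x + 2348/9


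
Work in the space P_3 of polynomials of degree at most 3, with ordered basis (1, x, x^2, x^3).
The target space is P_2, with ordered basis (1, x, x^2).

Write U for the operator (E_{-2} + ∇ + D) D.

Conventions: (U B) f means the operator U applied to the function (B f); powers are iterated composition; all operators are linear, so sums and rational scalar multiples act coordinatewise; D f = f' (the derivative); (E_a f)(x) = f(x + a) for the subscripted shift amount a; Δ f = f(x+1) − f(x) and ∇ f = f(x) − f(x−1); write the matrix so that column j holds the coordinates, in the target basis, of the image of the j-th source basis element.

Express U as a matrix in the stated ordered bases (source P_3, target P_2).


the matrix is [[0, 1, 0, 9]; [0, 0, 2, 0]; [0, 0, 0, 3]] (rows listed top to bottom)

image of 1: 0
image of x: 1
image of x^2: 2x
image of x^3: 3x^2 + 9
each image's coordinates form column j of the matrix


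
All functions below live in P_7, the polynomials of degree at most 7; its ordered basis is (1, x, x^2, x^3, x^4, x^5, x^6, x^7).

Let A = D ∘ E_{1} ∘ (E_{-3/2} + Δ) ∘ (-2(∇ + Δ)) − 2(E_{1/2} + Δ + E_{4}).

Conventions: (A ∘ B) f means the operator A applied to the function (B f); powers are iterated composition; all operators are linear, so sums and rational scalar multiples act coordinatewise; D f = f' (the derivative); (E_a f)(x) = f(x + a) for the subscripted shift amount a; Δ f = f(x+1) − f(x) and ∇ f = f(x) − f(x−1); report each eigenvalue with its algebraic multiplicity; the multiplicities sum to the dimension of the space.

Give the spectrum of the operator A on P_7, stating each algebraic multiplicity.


λ = -4 (multiplicity 8)

image of 1: -4
image of x: -4x - 11
image of x^2: -4x^2 - 22x - 85/2
image of x^3: -4x^3 - 33x^2 - (255/2)x - 569/4
image of x^4: -4x^4 - 44x^3 - 255x^2 - 569x - 5489/8
image of x^5: -4x^5 - 55x^4 - 425x^3 - (2845/2)x^2 - (27445/8)x - 42241/16
image of x^6: -4x^6 - 66x^5 - (1275/2)x^4 - 2845x^3 - (82335/8)x^2 - (126723/8)x - 345777/32
image of x^7: -4x^7 - 77x^6 - (1785/2)x^5 - (19915/4)x^4 - (192115/8)x^3 - (887061/16)x^2 - (2420439/32)x - 2682033/64
the matrix is upper triangular; its diagonal is (-4, -4, -4, -4, -4, -4, -4, -4)
for a triangular matrix the eigenvalues are the diagonal entries, with algebraic multiplicity their repetition count


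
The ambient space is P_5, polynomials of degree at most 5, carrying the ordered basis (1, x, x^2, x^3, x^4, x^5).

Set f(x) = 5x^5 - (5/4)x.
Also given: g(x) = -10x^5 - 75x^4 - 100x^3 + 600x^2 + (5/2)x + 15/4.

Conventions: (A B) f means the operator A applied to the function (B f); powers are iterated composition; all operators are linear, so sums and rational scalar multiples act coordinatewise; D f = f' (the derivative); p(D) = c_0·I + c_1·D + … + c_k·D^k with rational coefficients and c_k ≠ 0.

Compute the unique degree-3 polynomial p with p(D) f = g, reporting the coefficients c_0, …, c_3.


D^0 f = 5x^5 - (5/4)x
D^1 f = 25x^4 - 5/4
D^2 f = 100x^3
D^3 f = 300x^2
matching coefficients of g against c_0 f + c_1 Df + … from the top degree down determines the c_i
solution: c_0 = -2, c_1 = -3, c_2 = -1, c_3 = 2

p(D) = -2·I − 3·D − D^2 + 2·D^3, i.e. c_0 = -2, c_1 = -3, c_2 = -1, c_3 = 2


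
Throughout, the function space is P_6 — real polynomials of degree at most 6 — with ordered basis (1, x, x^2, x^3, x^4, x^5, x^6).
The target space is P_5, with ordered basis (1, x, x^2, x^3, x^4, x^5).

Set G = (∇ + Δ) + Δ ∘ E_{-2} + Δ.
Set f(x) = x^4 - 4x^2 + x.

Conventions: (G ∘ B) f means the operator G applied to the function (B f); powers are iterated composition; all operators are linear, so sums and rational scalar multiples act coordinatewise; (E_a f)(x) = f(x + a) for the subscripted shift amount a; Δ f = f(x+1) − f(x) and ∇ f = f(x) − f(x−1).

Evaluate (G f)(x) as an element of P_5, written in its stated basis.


∇ f = 4x^3 - 6x^2 - 4x + 4
Δ f = 4x^3 + 6x^2 - 4x - 2
(∇ + Δ) f = 8x^3 - 8x + 2
E_{-2} f = x^4 - 8x^3 + 20x^2 - 15x - 2
Δ E_{-2} f = 4x^3 - 18x^2 + 20x - 2
Δ f = 4x^3 + 6x^2 - 4x - 2
((∇ + Δ) + Δ ∘ E_{-2} + Δ) f = 16x^3 - 12x^2 + 8x - 2

the image equals g(x) = 16x^3 - 12x^2 + 8x - 2


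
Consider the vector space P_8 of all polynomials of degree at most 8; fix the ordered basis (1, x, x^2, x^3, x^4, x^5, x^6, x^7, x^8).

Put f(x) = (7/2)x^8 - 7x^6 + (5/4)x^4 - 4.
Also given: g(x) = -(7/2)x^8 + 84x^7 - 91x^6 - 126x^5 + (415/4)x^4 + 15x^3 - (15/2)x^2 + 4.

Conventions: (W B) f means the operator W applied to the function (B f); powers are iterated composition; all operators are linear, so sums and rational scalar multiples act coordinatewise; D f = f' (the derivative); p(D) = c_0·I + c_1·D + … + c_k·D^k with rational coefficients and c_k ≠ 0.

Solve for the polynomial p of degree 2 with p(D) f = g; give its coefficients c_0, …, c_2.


c_0 = -1, c_1 = 3, c_2 = -1/2

D^0 f = (7/2)x^8 - 7x^6 + (5/4)x^4 - 4
D^1 f = 28x^7 - 42x^5 + 5x^3
D^2 f = 196x^6 - 210x^4 + 15x^2
matching coefficients of g against c_0 f + c_1 Df + … from the top degree down determines the c_i
solution: c_0 = -1, c_1 = 3, c_2 = -1/2


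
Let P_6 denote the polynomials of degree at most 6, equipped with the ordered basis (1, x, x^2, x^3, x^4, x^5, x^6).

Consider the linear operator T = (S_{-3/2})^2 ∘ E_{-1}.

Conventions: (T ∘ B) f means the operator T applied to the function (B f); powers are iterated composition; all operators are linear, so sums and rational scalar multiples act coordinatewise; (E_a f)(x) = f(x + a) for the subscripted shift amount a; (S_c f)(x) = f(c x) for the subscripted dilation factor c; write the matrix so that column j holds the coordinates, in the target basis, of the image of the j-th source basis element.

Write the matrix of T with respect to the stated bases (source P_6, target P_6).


the matrix is [[1, -1, 1, -1, 1, -1, 1]; [0, 9/4, -9/2, 27/4, -9, 45/4, -27/2]; [0, 0, 81/16, -243/16, 243/8, -405/8, 1215/16]; [0, 0, 0, 729/64, -729/16, 3645/32, -3645/16]; [0, 0, 0, 0, 6561/256, -32805/256, 98415/256]; [0, 0, 0, 0, 0, 59049/1024, -177147/512]; [0, 0, 0, 0, 0, 0, 531441/4096]] (rows listed top to bottom)

image of 1: 1
image of x: (9/4)x - 1
image of x^2: (81/16)x^2 - (9/2)x + 1
image of x^3: (729/64)x^3 - (243/16)x^2 + (27/4)x - 1
image of x^4: (6561/256)x^4 - (729/16)x^3 + (243/8)x^2 - 9x + 1
image of x^5: (59049/1024)x^5 - (32805/256)x^4 + (3645/32)x^3 - (405/8)x^2 + (45/4)x - 1
image of x^6: (531441/4096)x^6 - (177147/512)x^5 + (98415/256)x^4 - (3645/16)x^3 + (1215/16)x^2 - (27/2)x + 1
each image's coordinates form column j of the matrix


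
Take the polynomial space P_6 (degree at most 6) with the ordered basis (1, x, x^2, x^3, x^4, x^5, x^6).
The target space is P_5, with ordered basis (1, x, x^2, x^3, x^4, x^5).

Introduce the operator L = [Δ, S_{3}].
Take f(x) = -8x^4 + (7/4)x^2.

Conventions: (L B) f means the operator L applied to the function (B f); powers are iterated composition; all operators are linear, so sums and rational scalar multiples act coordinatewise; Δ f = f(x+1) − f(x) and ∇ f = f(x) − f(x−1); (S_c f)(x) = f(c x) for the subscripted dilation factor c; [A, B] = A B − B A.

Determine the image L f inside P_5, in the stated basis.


S_{3} f = -648x^4 + (63/4)x^2
Δ S_{3} f = -2592x^3 - 3888x^2 - (5121/2)x - 2529/4
Δ f = -32x^3 - 48x^2 - (57/2)x - 25/4
S_{3} Δ f = -864x^3 - 432x^2 - (171/2)x - 25/4
[Δ, S_{3}] f = -1728x^3 - 3456x^2 - 2475x - 626

g(x) = -1728x^3 - 3456x^2 - 2475x - 626


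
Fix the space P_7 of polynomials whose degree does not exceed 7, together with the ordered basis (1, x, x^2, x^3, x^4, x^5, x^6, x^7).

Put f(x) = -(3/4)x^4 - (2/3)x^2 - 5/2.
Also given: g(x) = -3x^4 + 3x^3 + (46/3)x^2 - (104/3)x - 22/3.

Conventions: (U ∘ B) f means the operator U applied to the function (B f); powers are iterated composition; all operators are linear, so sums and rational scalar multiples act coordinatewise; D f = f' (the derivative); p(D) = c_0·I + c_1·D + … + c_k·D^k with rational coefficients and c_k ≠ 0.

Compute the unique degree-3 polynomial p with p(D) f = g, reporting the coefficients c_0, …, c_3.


p(D) = 4·I − D − 2·D^2 + 2·D^3, i.e. c_0 = 4, c_1 = -1, c_2 = -2, c_3 = 2

D^0 f = -(3/4)x^4 - (2/3)x^2 - 5/2
D^1 f = -3x^3 - (4/3)x
D^2 f = -9x^2 - 4/3
D^3 f = -18x
matching coefficients of g against c_0 f + c_1 Df + … from the top degree down determines the c_i
solution: c_0 = 4, c_1 = -1, c_2 = -2, c_3 = 2


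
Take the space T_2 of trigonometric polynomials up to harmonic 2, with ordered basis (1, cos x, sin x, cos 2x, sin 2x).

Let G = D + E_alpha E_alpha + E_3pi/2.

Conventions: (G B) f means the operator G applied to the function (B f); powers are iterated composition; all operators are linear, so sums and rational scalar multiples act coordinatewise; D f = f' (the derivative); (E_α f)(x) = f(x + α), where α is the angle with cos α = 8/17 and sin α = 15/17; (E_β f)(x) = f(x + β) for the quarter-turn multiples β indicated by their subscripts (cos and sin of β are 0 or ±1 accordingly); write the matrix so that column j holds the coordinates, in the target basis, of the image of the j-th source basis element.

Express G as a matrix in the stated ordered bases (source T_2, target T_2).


image of 1: 2
image of cos x: -(161/289)cos x - (240/289)sin x
image of sin x: (240/289)cos x - (161/289)sin x
image of cos 2x: -(115200/83521)cos 2x - (89762/83521)sin 2x
image of sin 2x: (89762/83521)cos 2x - (115200/83521)sin 2x
each image's coordinates form column j of the matrix

the matrix is [[2, 0, 0, 0, 0]; [0, -161/289, 240/289, 0, 0]; [0, -240/289, -161/289, 0, 0]; [0, 0, 0, -115200/83521, 89762/83521]; [0, 0, 0, -89762/83521, -115200/83521]] (rows listed top to bottom)


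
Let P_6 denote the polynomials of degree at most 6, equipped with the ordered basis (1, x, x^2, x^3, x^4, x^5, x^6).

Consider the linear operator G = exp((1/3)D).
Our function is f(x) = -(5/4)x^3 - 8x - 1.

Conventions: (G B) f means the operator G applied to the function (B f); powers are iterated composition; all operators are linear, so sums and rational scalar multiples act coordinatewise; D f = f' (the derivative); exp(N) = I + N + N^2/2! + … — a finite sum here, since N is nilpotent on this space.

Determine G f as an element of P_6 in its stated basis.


the result is g(x) = -(5/4)x^3 - (5/4)x^2 - (101/12)x - 401/108

order-1 term: -(5/4)x^2 - 8/3
order-2 term: -(5/12)x
order-3 term: -5/108
the series for exp((1/3)D) f terminates at order 3
exp((1/3)D) f = -(5/4)x^3 - (5/4)x^2 - (101/12)x - 401/108


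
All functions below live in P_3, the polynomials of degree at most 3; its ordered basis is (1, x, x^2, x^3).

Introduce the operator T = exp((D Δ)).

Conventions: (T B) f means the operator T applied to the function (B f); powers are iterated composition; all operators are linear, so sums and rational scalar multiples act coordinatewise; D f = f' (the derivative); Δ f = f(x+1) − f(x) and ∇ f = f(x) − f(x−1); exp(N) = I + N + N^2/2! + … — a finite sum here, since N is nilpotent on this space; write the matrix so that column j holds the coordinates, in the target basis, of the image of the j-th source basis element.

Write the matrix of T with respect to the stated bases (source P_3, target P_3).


the matrix is [[1, 0, 2, 3]; [0, 1, 0, 6]; [0, 0, 1, 0]; [0, 0, 0, 1]] (rows listed top to bottom)

image of 1: 1
image of x: x
image of x^2: x^2 + 2
image of x^3: x^3 + 6x + 3
each image's coordinates form column j of the matrix


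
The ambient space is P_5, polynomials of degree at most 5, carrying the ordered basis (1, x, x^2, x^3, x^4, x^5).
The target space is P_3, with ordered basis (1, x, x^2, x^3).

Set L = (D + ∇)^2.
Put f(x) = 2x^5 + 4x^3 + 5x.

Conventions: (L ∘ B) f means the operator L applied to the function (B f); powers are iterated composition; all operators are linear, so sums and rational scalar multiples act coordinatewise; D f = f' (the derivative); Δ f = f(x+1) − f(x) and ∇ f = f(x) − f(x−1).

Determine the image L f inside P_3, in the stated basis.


the result is g(x) = 160x^3 - 240x^2 + 316x - 128

D f = 10x^4 + 12x^2 + 5
∇ f = 10x^4 - 20x^3 + 32x^2 - 22x + 11
(D + ∇) f = 20x^4 - 20x^3 + 44x^2 - 22x + 16
D (D + ∇) f = 80x^3 - 60x^2 + 88x - 22
∇ (D + ∇) f = 80x^3 - 180x^2 + 228x - 106
(D + ∇) (D + ∇) f = 160x^3 - 240x^2 + 316x - 128


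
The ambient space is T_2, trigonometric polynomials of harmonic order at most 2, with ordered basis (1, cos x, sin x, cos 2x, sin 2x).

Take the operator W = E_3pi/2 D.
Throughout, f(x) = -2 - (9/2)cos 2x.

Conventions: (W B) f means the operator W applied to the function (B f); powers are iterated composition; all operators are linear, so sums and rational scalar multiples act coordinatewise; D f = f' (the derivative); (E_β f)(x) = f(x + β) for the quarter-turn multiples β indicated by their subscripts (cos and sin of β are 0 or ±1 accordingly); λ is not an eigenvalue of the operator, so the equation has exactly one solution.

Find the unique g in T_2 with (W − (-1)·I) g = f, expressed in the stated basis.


the image equals g(x) = -2 - (9/10)cos 2x + (9/5)sin 2x

write g with unknown coordinates in the stated basis and equate coefficients in (W − (-1)·I) g = f
solving from the highest basis element down gives g = -2 - (9/10)cos 2x + (9/5)sin 2x
check: W g = -(18/5)cos 2x - (9/5)sin 2x
so W g − (-1)·g = -2 - (9/2)cos 2x = f ✓


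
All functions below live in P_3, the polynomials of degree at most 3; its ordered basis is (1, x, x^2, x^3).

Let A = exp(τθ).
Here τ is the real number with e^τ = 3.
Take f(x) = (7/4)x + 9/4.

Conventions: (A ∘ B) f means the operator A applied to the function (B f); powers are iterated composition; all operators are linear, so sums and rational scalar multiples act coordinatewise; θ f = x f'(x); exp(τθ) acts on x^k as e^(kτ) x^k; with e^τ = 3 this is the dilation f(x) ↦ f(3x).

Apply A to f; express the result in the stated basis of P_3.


the result is g(x) = (21/4)x + 9/4

exp(τθ) x^k = e^(kτ) x^k; with e^τ = 3 this sends x^k to 3^k x^k
x ↦ 3 x
applying this coordinatewise to f: exp(τθ) f = (21/4)x + 9/4


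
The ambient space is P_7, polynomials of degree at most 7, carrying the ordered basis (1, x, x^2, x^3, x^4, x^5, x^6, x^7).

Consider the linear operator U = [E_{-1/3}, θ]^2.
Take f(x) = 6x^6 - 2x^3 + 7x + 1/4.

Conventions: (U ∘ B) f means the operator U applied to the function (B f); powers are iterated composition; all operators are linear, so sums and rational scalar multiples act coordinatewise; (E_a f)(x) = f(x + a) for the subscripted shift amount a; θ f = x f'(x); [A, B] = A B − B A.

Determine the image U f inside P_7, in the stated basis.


g(x) = 20x^4 - (160/3)x^3 + (160/3)x^2 - (676/27)x + 392/81

θ f = 36x^6 - 6x^3 + 7x
E_{-1/3} θ f = 36x^6 - 72x^5 + 60x^4 - (98/3)x^3 + (38/3)x^2 + (37/9)x - 167/81
E_{-1/3} f = 6x^6 - 12x^5 + 10x^4 - (58/9)x^3 + (28/9)x^2 + (167/27)x - 1945/972
θ E_{-1/3} f = 36x^6 - 60x^5 + 40x^4 - (58/3)x^3 + (56/9)x^2 + (167/27)x
[E_{-1/3}, θ] f = -12x^5 + 20x^4 - (40/3)x^3 + (58/9)x^2 - (56/27)x - 167/81
θ [E_{-1/3}, θ] f = -60x^5 + 80x^4 - 40x^3 + (116/9)x^2 - (56/27)x
E_{-1/3} θ [E_{-1/3}, θ] f = -60x^5 + 180x^4 - (640/3)x^3 + (1156/9)x^2 - (356/9)x + 392/81
E_{-1/3} [E_{-1/3}, θ] f = -12x^5 + 40x^4 - (160/3)x^3 + (338/9)x^2 - (392/27)x + 11/81
θ E_{-1/3} [E_{-1/3}, θ] f = -60x^5 + 160x^4 - 160x^3 + (676/9)x^2 - (392/27)x
[E_{-1/3}, θ] [E_{-1/3}, θ] f = 20x^4 - (160/3)x^3 + (160/3)x^2 - (676/27)x + 392/81


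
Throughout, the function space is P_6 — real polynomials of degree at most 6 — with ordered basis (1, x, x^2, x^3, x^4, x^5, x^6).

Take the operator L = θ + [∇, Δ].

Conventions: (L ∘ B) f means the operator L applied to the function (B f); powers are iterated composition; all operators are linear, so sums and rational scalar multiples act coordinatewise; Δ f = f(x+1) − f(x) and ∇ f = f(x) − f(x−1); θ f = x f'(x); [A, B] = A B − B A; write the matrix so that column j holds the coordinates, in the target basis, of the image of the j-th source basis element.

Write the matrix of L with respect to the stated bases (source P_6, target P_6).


the matrix is [[0, 0, 0, 0, 0, 0, 0]; [0, 1, 0, 0, 0, 0, 0]; [0, 0, 2, 0, 0, 0, 0]; [0, 0, 0, 3, 0, 0, 0]; [0, 0, 0, 0, 4, 0, 0]; [0, 0, 0, 0, 0, 5, 0]; [0, 0, 0, 0, 0, 0, 6]] (rows listed top to bottom)

image of 1: 0
image of x: x
image of x^2: 2x^2
image of x^3: 3x^3
image of x^4: 4x^4
image of x^5: 5x^5
image of x^6: 6x^6
each image's coordinates form column j of the matrix


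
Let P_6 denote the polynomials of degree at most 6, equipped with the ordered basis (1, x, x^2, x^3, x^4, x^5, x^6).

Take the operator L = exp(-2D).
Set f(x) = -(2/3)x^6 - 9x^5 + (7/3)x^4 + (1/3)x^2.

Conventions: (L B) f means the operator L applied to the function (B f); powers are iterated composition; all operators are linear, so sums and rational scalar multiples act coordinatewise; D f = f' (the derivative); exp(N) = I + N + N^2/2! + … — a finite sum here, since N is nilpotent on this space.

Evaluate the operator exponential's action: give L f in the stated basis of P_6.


the result is g(x) = -(2/3)x^6 - x^5 + (157/3)x^4 - 272x^3 + (1849/3)x^2 - 668x + 284

order-1 term: 8x^5 + 90x^4 - (56/3)x^3 - (4/3)x
order-2 term: -40x^4 - 360x^3 + 56x^2 + 4/3
order-3 term: (320/3)x^3 + 720x^2 - (224/3)x
order-4 term: -160x^2 - 720x + 112/3
order-5 term: 128x + 288
order-6 term: -128/3
the series for exp(-2D) f terminates at order 6
exp(-2D) f = -(2/3)x^6 - x^5 + (157/3)x^4 - 272x^3 + (1849/3)x^2 - 668x + 284


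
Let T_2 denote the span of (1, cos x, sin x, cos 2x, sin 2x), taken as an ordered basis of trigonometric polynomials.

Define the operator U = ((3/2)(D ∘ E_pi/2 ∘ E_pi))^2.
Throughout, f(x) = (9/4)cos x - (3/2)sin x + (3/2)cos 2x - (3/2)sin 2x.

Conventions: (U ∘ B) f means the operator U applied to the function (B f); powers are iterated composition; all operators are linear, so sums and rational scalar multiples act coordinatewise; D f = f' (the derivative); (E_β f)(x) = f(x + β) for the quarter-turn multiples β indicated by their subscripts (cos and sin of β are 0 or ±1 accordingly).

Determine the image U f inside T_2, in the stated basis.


the image equals g(x) = (81/16)cos x - (27/8)sin x - (27/2)cos 2x + (27/2)sin 2x

E_pi f = -(9/4)cos x + (3/2)sin x + (3/2)cos 2x - (3/2)sin 2x
E_pi/2 E_pi f = (3/2)cos x + (9/4)sin x - (3/2)cos 2x + (3/2)sin 2x
D E_pi/2 E_pi f = (9/4)cos x - (3/2)sin x + 3cos 2x + 3sin 2x
((3/2)(D ∘ E_pi/2 ∘ E_pi)) f = (27/8)cos x - (9/4)sin x + (9/2)cos 2x + (9/2)sin 2x
E_pi ((3/2)(D ∘ E_pi/2 ∘ E_pi)) f = -(27/8)cos x + (9/4)sin x + (9/2)cos 2x + (9/2)sin 2x
E_pi/2 E_pi ((3/2)(D ∘ E_pi/2 ∘ E_pi)) f = (9/4)cos x + (27/8)sin x - (9/2)cos 2x - (9/2)sin 2x
D E_pi/2 E_pi ((3/2)(D ∘ E_pi/2 ∘ E_pi)) f = (27/8)cos x - (9/4)sin x - 9cos 2x + 9sin 2x
((3/2)(D ∘ E_pi/2 ∘ E_pi)) ((3/2)(D ∘ E_pi/2 ∘ E_pi)) f = (81/16)cos x - (27/8)sin x - (27/2)cos 2x + (27/2)sin 2x


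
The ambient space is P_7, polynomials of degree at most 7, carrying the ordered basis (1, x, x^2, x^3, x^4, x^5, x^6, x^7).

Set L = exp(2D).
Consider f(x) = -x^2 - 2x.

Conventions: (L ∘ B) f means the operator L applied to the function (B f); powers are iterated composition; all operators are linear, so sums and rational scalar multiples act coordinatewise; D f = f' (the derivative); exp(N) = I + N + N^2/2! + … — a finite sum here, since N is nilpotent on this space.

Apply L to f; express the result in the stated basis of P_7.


order-1 term: -4x - 4
order-2 term: -4
the series for exp(2D) f terminates at order 2
exp(2D) f = -x^2 - 6x - 8

the result is g(x) = -x^2 - 6x - 8


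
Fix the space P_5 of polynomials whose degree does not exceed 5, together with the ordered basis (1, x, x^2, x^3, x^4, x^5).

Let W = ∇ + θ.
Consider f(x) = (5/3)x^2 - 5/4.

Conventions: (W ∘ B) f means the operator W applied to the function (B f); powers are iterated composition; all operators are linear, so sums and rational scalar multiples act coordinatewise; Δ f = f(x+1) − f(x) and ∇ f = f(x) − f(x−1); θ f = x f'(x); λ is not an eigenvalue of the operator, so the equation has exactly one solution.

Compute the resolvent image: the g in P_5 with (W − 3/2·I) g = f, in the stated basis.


write g with unknown coordinates in the stated basis and equate coefficients in (W − 3/2·I) g = f
solving from the highest basis element down gives g = (10/3)x^2 + (40/3)x + 15/2
check: W g = (20/3)x^2 + 20x + 10
so W g − 3/2·g = (5/3)x^2 - 5/4 = f ✓

g(x) = (10/3)x^2 + (40/3)x + 15/2


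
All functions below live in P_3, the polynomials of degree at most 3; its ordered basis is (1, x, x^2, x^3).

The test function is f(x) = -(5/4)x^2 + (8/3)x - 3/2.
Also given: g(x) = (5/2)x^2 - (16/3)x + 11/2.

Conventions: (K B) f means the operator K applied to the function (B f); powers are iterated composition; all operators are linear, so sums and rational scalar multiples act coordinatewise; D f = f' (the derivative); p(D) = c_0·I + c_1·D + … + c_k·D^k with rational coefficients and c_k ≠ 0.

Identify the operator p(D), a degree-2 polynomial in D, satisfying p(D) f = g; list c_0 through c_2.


D^0 f = -(5/4)x^2 + (8/3)x - 3/2
D^1 f = -(5/2)x + 8/3
D^2 f = -5/2
matching coefficients of g against c_0 f + c_1 Df + … from the top degree down determines the c_i
solution: c_0 = -2, c_1 = 0, c_2 = -1

c_0 = -2, c_1 = 0, c_2 = -1


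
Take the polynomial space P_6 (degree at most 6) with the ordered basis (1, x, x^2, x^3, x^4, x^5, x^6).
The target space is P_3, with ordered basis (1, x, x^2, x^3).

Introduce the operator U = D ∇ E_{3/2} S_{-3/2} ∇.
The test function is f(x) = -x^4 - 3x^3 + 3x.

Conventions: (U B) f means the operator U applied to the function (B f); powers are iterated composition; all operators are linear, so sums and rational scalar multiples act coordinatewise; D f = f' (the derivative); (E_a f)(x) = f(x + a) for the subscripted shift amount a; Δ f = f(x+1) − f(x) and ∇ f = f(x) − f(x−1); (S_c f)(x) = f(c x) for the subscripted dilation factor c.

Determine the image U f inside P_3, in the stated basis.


∇ f = -4x^3 - 3x^2 + 5x + 1
S_{-3/2} ∇ f = (27/2)x^3 - (27/4)x^2 - (15/2)x + 1
E_{3/2} S_{-3/2} ∇ f = (27/2)x^3 + 54x^2 + (507/8)x + 161/8
∇ E_{3/2} S_{-3/2} ∇ f = (81/2)x^2 + (135/2)x + 183/8
D ∇ E_{3/2} S_{-3/2} ∇ f = 81x + 135/2

the image equals g(x) = 81x + 135/2


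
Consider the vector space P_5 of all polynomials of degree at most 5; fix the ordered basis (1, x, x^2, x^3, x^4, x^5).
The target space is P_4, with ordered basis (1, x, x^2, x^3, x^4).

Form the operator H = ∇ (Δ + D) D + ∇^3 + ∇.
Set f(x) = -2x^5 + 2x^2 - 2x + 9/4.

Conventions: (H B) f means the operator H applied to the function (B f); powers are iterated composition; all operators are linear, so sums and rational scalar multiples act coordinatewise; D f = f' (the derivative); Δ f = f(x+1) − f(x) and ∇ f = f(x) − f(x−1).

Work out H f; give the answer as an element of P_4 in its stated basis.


the image equals g(x) = -10x^4 + 20x^3 - 380x^2 + 494x - 366

D f = -10x^4 + 4x - 2
Δ D f = -40x^3 - 60x^2 - 40x - 6
D D f = -40x^3 + 4
(Δ + D) D f = -80x^3 - 60x^2 - 40x - 2
∇ (Δ + D) D f = -240x^2 + 120x - 60
∇ f = -10x^4 + 20x^3 - 20x^2 + 14x - 6
∇ ∇ f = -40x^3 + 120x^2 - 140x + 64
∇ ∇ ∇ f = -120x^2 + 360x - 300
∇ f = -10x^4 + 20x^3 - 20x^2 + 14x - 6
(∇ (Δ + D) D + ∇^3 + ∇) f = -10x^4 + 20x^3 - 380x^2 + 494x - 366


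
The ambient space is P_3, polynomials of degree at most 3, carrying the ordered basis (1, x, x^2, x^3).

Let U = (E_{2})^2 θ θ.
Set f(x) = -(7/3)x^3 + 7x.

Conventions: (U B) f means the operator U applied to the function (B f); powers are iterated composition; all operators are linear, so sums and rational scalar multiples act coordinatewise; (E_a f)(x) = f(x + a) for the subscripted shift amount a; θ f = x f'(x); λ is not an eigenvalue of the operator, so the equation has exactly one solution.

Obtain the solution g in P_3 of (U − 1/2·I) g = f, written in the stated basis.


the result is g(x) = -(14/51)x^3 + (144/17)x^2 - (4946/17)x - 26512/17

write g with unknown coordinates in the stated basis and equate coefficients in (U − 1/2·I) g = f
solving from the highest basis element down gives g = -(14/51)x^3 + (144/17)x^2 - (4946/17)x - 26512/17
check: U g = -(42/17)x^3 + (72/17)x^2 - (2354/17)x - 13256/17
so U g − 1/2·g = -(7/3)x^3 + 7x = f ✓


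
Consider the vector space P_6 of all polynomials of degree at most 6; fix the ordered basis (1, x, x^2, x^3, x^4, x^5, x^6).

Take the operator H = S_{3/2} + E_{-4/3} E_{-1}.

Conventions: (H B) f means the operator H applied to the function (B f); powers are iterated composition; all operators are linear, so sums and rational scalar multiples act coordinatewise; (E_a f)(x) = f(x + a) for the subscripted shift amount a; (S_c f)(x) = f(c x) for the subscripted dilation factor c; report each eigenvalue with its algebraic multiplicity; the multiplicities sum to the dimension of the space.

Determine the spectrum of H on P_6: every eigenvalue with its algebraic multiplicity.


λ = 2 (multiplicity 1), λ = 5/2 (multiplicity 1), λ = 13/4 (multiplicity 1), λ = 35/8 (multiplicity 1), λ = 97/16 (multiplicity 1), λ = 275/32 (multiplicity 1), λ = 793/64 (multiplicity 1)

image of 1: 2
image of x: (5/2)x - 7/3
image of x^2: (13/4)x^2 - (14/3)x + 49/9
image of x^3: (35/8)x^3 - 7x^2 + (49/3)x - 343/27
image of x^4: (97/16)x^4 - (28/3)x^3 + (98/3)x^2 - (1372/27)x + 2401/81
image of x^5: (275/32)x^5 - (35/3)x^4 + (490/9)x^3 - (3430/27)x^2 + (12005/81)x - 16807/243
image of x^6: (793/64)x^6 - 14x^5 + (245/3)x^4 - (6860/27)x^3 + (12005/27)x^2 - (33614/81)x + 117649/729
the matrix is upper triangular; its diagonal is (2, 5/2, 13/4, 35/8, 97/16, 275/32, 793/64)
for a triangular matrix the eigenvalues are the diagonal entries, with algebraic multiplicity their repetition count


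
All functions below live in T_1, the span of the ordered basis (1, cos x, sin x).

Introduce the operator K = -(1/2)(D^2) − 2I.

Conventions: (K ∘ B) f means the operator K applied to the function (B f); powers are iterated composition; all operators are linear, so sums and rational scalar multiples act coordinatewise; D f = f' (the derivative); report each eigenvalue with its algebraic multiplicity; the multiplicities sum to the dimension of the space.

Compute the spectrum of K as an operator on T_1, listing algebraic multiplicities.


image of 1: -2
image of cos x: -(3/2)cos x
image of sin x: -(3/2)sin x
the matrix is diagonal; its diagonal is (-2, -3/2, -3/2)
for a triangular matrix the eigenvalues are the diagonal entries, with algebraic multiplicity their repetition count

λ = -2 (multiplicity 1), λ = -3/2 (multiplicity 2)


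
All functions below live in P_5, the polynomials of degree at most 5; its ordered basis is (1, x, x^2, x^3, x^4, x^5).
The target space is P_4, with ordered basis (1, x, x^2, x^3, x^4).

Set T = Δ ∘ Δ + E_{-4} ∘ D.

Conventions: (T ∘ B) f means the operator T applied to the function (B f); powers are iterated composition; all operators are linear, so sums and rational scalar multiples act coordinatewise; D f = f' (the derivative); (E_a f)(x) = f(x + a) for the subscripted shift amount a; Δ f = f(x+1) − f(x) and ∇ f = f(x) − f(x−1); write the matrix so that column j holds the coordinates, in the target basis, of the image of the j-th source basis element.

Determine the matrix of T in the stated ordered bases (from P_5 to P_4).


image of 1: 0
image of x: 1
image of x^2: 2x - 6
image of x^3: 3x^2 - 18x + 54
image of x^4: 4x^3 - 36x^2 + 216x - 242
image of x^5: 5x^4 - 60x^3 + 540x^2 - 1210x + 1310
each image's coordinates form column j of the matrix

the matrix is [[0, 1, -6, 54, -242, 1310]; [0, 0, 2, -18, 216, -1210]; [0, 0, 0, 3, -36, 540]; [0, 0, 0, 0, 4, -60]; [0, 0, 0, 0, 0, 5]] (rows listed top to bottom)


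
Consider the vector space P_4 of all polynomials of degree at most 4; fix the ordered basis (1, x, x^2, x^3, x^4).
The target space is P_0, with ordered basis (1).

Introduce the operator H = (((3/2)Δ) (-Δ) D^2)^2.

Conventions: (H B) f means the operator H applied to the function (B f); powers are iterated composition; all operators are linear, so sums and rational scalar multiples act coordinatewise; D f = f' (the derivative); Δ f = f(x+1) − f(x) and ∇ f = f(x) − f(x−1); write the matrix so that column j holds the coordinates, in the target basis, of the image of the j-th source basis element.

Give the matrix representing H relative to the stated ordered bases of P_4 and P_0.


the matrix is [[0, 0, 0, 0, 0]] (rows listed top to bottom)

image of 1: 0
image of x: 0
image of x^2: 0
image of x^3: 0
image of x^4: 0
each image's coordinates form column j of the matrix


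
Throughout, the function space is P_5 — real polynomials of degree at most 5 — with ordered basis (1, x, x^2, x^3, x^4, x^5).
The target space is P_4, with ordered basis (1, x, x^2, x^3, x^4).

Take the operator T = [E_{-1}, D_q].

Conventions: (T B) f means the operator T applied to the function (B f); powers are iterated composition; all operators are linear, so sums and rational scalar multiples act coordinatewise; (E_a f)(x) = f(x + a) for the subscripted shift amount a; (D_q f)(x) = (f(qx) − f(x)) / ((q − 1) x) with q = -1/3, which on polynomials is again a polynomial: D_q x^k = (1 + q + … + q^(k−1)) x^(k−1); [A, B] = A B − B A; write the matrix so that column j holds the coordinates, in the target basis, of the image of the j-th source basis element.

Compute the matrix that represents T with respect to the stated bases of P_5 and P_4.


the matrix is [[0, 0, 4/3, -20/9, 88/27, -344/81]; [0, 0, 0, 4/9, -16/9, 296/81]; [0, 0, 0, 0, 8/9, -88/27]; [0, 0, 0, 0, 0, 56/81]; [0, 0, 0, 0, 0, 0]] (rows listed top to bottom)

image of 1: 0
image of x: 0
image of x^2: 4/3
image of x^3: (4/9)x - 20/9
image of x^4: (8/9)x^2 - (16/9)x + 88/27
image of x^5: (56/81)x^3 - (88/27)x^2 + (296/81)x - 344/81
each image's coordinates form column j of the matrix


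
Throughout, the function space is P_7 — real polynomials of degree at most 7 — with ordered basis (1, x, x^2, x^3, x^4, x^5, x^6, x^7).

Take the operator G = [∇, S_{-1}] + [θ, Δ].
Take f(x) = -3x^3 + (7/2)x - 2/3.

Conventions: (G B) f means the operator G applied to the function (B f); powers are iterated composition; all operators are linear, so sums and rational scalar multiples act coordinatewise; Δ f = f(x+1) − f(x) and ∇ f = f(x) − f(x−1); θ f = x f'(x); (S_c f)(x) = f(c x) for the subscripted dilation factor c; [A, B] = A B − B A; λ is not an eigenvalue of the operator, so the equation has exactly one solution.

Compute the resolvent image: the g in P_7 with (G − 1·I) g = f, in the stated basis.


the image equals g(x) = 3x^3 - 27x^2 - (151/2)x + 1597/6

write g with unknown coordinates in the stated basis and equate coefficients in (G − 1·I) g = f
solving from the highest basis element down gives g = 3x^3 - 27x^2 - (151/2)x + 1597/6
check: G g = -27x^2 - 72x + 531/2
so G g − 1·g = -3x^3 + (7/2)x - 2/3 = f ✓


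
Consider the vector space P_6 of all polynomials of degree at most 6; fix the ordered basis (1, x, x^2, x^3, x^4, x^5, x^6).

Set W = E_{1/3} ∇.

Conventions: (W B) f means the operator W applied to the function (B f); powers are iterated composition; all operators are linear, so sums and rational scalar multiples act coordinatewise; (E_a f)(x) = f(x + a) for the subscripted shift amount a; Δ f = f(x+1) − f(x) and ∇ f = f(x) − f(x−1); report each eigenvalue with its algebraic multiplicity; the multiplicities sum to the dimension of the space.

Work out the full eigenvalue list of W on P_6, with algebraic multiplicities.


λ = 0 (multiplicity 7)

image of 1: 0
image of x: 1
image of x^2: 2x - 1/3
image of x^3: 3x^2 - x + 1/3
image of x^4: 4x^3 - 2x^2 + (4/3)x - 5/27
image of x^5: 5x^4 - (10/3)x^3 + (10/3)x^2 - (25/27)x + 11/81
image of x^6: 6x^5 - 5x^4 + (20/3)x^3 - (25/9)x^2 + (22/27)x - 7/81
the matrix is upper triangular; its diagonal is (0, 0, 0, 0, 0, 0, 0)
for a triangular matrix the eigenvalues are the diagonal entries, with algebraic multiplicity their repetition count


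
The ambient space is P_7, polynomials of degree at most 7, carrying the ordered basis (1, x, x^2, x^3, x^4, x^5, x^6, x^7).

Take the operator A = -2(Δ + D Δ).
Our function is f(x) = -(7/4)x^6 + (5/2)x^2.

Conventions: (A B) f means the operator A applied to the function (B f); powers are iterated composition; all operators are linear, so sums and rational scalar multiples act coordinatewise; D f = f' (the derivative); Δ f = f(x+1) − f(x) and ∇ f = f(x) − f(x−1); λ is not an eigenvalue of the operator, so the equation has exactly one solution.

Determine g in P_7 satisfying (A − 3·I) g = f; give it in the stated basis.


write g with unknown coordinates in the stated basis and equate coefficients in (A − 3·I) g = f
solving from the highest basis element down gives g = (7/12)x^6 - (7/3)x^5 - (175/18)x^4 + (1120/27)x^3 + (1780/27)x^2 - (16864/81)x - 31421/486
check: A g = -7x^5 - (175/6)x^4 + (1120/9)x^3 + (3605/18)x^2 - (16864/27)x - 31421/162
so A g − 3·g = -(7/4)x^6 + (5/2)x^2 = f ✓

the image equals g(x) = (7/12)x^6 - (7/3)x^5 - (175/18)x^4 + (1120/27)x^3 + (1780/27)x^2 - (16864/81)x - 31421/486


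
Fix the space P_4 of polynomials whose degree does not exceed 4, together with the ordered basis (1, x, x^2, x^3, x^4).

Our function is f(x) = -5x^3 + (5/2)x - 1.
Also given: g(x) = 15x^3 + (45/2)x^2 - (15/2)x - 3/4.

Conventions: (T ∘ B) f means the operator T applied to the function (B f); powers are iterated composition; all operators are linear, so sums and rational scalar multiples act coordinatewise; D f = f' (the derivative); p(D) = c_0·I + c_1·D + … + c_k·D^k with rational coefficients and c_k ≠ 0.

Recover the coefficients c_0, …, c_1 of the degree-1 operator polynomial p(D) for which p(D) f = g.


p(D) = -3·I − (3/2)·D, i.e. c_0 = -3, c_1 = -3/2

D^0 f = -5x^3 + (5/2)x - 1
D^1 f = -15x^2 + 5/2
matching coefficients of g against c_0 f + c_1 Df + … from the top degree down determines the c_i
solution: c_0 = -3, c_1 = -3/2


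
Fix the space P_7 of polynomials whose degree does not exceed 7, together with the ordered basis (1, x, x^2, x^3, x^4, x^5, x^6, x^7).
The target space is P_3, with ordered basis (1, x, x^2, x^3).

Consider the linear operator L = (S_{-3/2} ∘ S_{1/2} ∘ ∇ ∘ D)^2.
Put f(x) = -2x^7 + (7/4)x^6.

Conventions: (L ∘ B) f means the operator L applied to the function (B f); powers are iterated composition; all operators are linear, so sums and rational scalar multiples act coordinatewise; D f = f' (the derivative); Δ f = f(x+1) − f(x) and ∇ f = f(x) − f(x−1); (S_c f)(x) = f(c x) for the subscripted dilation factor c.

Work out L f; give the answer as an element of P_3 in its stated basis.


g(x) = -(688905/4096)x^3 + (229635/1024)x^2 - (144585/512)x + 25515/256

D f = -14x^6 + (21/2)x^5
∇ D f = -84x^5 + (525/2)x^4 - 385x^3 + 315x^2 - (273/2)x + 49/2
S_{1/2} (∇ ∘ D) f = -(21/8)x^5 + (525/32)x^4 - (385/8)x^3 + (315/4)x^2 - (273/4)x + 49/2
S_{-3/2} S_{1/2} (∇ ∘ D) f = (5103/256)x^5 + (42525/512)x^4 + (10395/64)x^3 + (2835/16)x^2 + (819/8)x + 49/2
D (S_{-3/2} ∘ S_{1/2} ∘ ∇ ∘ D) f = (25515/256)x^4 + (42525/128)x^3 + (31185/64)x^2 + (2835/8)x + 819/8
∇ D (S_{-3/2} ∘ S_{1/2} ∘ ∇ ∘ D) f = (25515/64)x^3 + (25515/64)x^2 + (48195/128)x + 25515/256
S_{1/2} (∇ ∘ D) (S_{-3/2} ∘ S_{1/2} ∘ ∇ ∘ D) f = (25515/512)x^3 + (25515/256)x^2 + (48195/256)x + 25515/256
S_{-3/2} S_{1/2} (∇ ∘ D) (S_{-3/2} ∘ S_{1/2} ∘ ∇ ∘ D) f = -(688905/4096)x^3 + (229635/1024)x^2 - (144585/512)x + 25515/256


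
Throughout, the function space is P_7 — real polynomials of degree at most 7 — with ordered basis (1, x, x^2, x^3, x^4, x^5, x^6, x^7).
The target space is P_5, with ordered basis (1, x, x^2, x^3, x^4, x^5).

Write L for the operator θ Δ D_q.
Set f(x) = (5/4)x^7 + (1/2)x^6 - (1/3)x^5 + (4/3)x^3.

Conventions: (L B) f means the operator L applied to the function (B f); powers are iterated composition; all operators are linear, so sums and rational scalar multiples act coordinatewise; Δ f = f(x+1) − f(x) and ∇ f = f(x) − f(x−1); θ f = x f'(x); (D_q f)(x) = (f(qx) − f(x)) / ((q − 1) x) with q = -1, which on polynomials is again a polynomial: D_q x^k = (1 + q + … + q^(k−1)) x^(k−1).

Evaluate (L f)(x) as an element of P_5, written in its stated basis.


D_q f = (5/4)x^6 - (1/3)x^4 + (4/3)x^2
Δ D_q f = (15/2)x^5 + (75/4)x^4 + (71/3)x^3 + (67/4)x^2 + (53/6)x + 9/4
θ Δ D_q f = (75/2)x^5 + 75x^4 + 71x^3 + (67/2)x^2 + (53/6)x

the image equals g(x) = (75/2)x^5 + 75x^4 + 71x^3 + (67/2)x^2 + (53/6)x


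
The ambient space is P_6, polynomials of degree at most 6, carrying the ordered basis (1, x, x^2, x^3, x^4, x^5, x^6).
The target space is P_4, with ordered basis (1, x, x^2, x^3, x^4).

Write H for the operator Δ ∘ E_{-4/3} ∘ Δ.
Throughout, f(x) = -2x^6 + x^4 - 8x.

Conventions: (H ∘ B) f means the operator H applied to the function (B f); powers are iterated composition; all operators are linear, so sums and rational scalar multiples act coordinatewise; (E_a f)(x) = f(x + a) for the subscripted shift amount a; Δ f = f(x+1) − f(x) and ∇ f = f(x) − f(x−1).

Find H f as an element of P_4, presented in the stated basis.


Δ f = -12x^5 - 30x^4 - 36x^3 - 24x^2 - 8x - 9
E_{-4/3} Δ f = -12x^5 + 50x^4 - (268/3)x^3 + (760/9)x^2 - (1112/27)x + 7/81
Δ E_{-4/3} Δ f = -60x^4 + 80x^3 - 88x^2 + (368/9)x - 218/27

the image equals g(x) = -60x^4 + 80x^3 - 88x^2 + (368/9)x - 218/27


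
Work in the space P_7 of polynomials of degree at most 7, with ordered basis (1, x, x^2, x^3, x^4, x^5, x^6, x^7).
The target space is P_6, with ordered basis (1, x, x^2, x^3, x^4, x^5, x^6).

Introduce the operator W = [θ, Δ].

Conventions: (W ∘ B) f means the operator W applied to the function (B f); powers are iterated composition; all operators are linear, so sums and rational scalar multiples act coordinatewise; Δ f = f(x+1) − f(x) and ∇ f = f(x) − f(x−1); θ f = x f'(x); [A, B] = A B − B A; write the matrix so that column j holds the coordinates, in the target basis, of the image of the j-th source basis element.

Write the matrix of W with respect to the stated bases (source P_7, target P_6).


the matrix is [[0, -1, -2, -3, -4, -5, -6, -7]; [0, 0, -2, -6, -12, -20, -30, -42]; [0, 0, 0, -3, -12, -30, -60, -105]; [0, 0, 0, 0, -4, -20, -60, -140]; [0, 0, 0, 0, 0, -5, -30, -105]; [0, 0, 0, 0, 0, 0, -6, -42]; [0, 0, 0, 0, 0, 0, 0, -7]] (rows listed top to bottom)

image of 1: 0
image of x: -1
image of x^2: -2x - 2
image of x^3: -3x^2 - 6x - 3
image of x^4: -4x^3 - 12x^2 - 12x - 4
image of x^5: -5x^4 - 20x^3 - 30x^2 - 20x - 5
image of x^6: -6x^5 - 30x^4 - 60x^3 - 60x^2 - 30x - 6
image of x^7: -7x^6 - 42x^5 - 105x^4 - 140x^3 - 105x^2 - 42x - 7
each image's coordinates form column j of the matrix


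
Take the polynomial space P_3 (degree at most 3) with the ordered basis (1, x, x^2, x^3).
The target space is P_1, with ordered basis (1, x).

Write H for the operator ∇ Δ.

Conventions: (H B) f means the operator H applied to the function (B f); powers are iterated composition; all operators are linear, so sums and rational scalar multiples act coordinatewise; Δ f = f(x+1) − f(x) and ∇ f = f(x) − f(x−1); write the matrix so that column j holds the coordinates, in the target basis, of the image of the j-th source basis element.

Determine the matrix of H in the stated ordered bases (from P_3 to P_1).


image of 1: 0
image of x: 0
image of x^2: 2
image of x^3: 6x
each image's coordinates form column j of the matrix

the matrix is [[0, 0, 2, 0]; [0, 0, 0, 6]] (rows listed top to bottom)
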